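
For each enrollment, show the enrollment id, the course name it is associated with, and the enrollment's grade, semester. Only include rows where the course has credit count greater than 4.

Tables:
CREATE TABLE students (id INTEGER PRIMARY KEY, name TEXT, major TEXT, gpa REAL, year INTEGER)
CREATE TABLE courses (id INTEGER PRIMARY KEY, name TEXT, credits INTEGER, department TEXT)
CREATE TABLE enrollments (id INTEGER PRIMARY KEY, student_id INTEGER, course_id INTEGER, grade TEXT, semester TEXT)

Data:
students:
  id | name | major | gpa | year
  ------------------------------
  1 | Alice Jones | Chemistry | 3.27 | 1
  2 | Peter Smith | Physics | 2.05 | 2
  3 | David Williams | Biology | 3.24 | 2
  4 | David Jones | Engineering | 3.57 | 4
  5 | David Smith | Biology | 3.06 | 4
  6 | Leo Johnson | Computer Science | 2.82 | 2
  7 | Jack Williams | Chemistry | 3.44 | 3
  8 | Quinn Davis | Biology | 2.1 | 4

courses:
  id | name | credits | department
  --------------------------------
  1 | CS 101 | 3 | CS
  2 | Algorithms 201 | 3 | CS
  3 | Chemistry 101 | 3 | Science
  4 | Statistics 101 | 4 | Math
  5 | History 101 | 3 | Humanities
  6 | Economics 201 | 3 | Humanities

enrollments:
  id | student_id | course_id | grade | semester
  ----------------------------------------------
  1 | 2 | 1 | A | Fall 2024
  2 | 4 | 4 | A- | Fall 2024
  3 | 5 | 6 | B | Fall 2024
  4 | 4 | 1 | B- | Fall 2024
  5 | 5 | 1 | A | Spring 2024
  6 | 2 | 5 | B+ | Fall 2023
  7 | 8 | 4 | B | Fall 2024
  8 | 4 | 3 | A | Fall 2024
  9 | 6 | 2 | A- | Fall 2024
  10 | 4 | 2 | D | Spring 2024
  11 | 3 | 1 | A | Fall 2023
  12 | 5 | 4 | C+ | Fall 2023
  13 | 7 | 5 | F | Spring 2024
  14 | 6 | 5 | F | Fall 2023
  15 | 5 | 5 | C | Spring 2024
SELECT c.id, p.name AS course, c.grade, c.semester FROM enrollments c JOIN courses p ON c.course_id = p.id WHERE p.credits > 4

Execution result:
(no rows)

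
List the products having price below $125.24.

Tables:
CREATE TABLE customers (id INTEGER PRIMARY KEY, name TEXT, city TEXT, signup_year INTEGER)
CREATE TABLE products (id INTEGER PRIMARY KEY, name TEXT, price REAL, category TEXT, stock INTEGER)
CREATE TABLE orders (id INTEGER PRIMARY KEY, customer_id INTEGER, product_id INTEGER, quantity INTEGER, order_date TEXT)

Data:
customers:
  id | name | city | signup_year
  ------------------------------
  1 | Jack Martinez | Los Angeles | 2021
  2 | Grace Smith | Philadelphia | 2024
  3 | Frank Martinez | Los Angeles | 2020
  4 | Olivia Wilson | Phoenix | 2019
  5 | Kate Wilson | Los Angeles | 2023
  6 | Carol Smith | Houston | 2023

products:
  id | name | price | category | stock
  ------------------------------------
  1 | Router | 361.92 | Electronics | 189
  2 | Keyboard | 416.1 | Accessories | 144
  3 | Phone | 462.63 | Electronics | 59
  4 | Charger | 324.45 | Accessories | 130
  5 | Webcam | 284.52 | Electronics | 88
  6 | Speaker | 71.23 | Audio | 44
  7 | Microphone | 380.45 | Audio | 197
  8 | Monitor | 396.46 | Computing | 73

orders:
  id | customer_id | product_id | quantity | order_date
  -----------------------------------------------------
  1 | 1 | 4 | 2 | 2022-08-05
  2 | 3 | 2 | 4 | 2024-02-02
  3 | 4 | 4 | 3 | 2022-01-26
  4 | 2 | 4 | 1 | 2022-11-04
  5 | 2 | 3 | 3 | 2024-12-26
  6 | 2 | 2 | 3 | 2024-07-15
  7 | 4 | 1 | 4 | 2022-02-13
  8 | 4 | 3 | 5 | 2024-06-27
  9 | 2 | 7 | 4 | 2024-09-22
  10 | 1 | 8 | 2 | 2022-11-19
SELECT name, price FROM products WHERE price < 125.24

Execution result:
name | price
Speaker | 71.23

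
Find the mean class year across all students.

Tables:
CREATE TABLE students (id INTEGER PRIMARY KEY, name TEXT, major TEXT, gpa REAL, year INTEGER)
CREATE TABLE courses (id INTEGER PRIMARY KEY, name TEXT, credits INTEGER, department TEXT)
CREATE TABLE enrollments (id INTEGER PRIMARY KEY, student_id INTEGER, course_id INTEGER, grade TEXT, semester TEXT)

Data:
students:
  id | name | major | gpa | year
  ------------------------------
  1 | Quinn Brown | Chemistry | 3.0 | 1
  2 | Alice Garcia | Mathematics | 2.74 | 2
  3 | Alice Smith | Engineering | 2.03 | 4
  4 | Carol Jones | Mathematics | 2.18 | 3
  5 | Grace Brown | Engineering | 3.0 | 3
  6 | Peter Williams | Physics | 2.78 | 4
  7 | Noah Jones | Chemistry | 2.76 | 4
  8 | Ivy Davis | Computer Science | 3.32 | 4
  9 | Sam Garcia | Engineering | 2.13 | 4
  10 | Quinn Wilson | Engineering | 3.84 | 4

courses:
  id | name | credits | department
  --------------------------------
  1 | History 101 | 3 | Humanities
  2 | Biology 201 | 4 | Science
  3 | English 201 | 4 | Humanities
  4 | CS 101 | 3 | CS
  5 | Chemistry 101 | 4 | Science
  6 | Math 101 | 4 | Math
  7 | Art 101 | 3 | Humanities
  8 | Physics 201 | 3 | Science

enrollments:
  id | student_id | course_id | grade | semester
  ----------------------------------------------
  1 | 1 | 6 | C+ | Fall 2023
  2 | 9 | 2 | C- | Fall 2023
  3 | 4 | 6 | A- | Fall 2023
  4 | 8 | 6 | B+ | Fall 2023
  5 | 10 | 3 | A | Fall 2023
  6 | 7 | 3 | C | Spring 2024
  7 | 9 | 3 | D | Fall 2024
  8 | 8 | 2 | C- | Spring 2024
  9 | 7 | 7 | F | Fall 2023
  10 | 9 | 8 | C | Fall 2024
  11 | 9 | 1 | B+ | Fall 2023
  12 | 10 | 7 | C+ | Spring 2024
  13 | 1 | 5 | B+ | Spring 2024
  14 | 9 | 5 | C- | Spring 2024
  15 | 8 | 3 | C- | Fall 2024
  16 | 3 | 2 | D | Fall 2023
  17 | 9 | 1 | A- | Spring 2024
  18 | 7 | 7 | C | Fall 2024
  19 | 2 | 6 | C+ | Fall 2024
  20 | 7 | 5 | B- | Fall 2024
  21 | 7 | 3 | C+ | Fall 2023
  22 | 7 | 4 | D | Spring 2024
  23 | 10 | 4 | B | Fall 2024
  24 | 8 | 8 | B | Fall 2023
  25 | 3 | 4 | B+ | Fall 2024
SELECT AVG(year) FROM students

Execution result:
3.30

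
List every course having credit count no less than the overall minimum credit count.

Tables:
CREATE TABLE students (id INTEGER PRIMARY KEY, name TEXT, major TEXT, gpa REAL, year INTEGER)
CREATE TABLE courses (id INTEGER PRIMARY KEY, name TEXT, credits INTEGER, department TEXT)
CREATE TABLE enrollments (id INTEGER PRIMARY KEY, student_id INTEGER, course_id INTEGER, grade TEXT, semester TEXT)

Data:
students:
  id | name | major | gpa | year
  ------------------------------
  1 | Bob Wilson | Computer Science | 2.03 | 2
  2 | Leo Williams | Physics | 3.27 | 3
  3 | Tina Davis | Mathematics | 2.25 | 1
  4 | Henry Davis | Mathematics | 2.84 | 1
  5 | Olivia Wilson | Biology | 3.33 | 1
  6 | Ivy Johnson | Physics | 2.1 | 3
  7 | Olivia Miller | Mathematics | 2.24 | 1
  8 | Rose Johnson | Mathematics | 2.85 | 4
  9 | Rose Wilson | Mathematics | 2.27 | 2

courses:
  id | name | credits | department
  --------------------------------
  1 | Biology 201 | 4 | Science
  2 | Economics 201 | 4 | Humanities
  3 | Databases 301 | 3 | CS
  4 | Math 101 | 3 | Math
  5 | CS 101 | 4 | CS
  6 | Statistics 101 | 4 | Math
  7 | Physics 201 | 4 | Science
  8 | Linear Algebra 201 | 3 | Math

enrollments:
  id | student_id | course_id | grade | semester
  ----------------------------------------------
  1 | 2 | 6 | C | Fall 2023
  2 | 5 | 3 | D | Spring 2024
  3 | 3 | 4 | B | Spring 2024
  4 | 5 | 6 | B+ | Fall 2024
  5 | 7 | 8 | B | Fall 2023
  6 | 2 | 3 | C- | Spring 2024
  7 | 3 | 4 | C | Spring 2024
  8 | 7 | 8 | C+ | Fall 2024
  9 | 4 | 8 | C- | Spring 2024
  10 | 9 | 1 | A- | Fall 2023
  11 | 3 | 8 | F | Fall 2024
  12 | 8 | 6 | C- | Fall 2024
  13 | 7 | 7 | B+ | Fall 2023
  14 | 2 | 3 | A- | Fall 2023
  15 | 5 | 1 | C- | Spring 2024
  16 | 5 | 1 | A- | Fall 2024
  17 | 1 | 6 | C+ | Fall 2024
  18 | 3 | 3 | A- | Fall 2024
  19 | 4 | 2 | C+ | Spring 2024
SELECT name, credits FROM courses WHERE credits >= (SELECT MIN(credits) FROM courses)

Execution result:
name | credits
Biology 201 | 4
Economics 201 | 4
Databases 301 | 3
Math 101 | 3
CS 101 | 4
Statistics 101 | 4
Physics 201 | 4
Linear Algebra 201 | 3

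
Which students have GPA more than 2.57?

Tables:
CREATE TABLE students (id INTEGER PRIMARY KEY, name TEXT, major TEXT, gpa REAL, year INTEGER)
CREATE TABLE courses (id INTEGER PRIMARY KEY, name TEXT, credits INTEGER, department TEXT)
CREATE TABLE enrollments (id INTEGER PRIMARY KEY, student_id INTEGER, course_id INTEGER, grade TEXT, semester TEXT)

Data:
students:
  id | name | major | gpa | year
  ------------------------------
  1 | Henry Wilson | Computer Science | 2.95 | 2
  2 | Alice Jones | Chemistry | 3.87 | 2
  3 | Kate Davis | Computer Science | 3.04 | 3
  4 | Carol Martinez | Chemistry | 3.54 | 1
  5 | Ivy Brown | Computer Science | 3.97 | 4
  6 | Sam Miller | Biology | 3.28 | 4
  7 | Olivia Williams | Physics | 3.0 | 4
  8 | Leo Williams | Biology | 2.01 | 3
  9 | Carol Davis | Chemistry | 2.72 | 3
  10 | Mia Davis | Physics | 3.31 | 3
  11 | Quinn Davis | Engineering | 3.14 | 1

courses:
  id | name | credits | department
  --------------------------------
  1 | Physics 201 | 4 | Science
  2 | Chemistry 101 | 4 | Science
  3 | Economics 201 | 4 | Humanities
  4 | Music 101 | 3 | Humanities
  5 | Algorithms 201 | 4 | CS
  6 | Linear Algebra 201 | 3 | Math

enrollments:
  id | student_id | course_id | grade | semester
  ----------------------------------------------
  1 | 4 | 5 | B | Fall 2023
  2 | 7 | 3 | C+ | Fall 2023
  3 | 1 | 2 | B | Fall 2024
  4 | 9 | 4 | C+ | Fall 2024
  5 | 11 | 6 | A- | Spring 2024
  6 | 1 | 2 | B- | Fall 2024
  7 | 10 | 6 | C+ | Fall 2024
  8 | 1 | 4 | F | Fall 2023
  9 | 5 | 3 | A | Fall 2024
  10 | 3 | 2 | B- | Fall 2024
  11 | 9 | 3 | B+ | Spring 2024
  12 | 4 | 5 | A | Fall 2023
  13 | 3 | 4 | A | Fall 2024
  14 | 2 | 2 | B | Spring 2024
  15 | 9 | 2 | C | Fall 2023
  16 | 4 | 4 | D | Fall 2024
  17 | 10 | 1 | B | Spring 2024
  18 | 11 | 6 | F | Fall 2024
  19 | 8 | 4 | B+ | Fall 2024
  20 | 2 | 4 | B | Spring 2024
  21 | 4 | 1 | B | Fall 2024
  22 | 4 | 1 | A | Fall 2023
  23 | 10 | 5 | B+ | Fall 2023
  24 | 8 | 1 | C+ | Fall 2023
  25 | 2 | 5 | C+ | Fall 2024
SELECT name, gpa FROM students WHERE gpa > 2.57

Execution result:
name | gpa
Henry Wilson | 2.95
Alice Jones | 3.87
Kate Davis | 3.04
Carol Martinez | 3.54
Ivy Brown | 3.97
Sam Miller | 3.28
Olivia Williams | 3.00
Carol Davis | 2.72
Mia Davis | 3.31
Quinn Davis | 3.14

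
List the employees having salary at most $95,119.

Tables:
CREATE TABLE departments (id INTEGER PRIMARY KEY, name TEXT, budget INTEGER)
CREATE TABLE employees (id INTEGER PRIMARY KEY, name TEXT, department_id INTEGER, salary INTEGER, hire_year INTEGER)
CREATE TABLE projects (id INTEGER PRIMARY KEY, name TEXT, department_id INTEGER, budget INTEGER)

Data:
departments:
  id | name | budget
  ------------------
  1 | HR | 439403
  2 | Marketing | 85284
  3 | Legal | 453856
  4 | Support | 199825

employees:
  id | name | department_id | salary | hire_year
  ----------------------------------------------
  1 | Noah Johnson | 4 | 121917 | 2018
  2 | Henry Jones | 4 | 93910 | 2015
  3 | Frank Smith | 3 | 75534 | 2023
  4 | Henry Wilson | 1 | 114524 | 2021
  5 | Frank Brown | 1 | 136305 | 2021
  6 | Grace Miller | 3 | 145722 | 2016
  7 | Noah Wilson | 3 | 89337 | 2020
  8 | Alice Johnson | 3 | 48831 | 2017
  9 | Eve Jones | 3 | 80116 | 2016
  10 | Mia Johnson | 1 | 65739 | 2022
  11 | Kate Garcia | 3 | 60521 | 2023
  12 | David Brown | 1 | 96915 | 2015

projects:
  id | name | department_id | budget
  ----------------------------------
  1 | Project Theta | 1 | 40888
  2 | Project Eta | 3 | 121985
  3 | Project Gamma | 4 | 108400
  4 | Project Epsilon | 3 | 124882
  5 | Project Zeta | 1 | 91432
SELECT name, salary FROM employees WHERE salary <= 95119

Execution result:
name | salary
Henry Jones | 93910
Frank Smith | 75534
Noah Wilson | 89337
Alice Johnson | 48831
Eve Jones | 80116
Mia Johnson | 65739
Kate Garcia | 60521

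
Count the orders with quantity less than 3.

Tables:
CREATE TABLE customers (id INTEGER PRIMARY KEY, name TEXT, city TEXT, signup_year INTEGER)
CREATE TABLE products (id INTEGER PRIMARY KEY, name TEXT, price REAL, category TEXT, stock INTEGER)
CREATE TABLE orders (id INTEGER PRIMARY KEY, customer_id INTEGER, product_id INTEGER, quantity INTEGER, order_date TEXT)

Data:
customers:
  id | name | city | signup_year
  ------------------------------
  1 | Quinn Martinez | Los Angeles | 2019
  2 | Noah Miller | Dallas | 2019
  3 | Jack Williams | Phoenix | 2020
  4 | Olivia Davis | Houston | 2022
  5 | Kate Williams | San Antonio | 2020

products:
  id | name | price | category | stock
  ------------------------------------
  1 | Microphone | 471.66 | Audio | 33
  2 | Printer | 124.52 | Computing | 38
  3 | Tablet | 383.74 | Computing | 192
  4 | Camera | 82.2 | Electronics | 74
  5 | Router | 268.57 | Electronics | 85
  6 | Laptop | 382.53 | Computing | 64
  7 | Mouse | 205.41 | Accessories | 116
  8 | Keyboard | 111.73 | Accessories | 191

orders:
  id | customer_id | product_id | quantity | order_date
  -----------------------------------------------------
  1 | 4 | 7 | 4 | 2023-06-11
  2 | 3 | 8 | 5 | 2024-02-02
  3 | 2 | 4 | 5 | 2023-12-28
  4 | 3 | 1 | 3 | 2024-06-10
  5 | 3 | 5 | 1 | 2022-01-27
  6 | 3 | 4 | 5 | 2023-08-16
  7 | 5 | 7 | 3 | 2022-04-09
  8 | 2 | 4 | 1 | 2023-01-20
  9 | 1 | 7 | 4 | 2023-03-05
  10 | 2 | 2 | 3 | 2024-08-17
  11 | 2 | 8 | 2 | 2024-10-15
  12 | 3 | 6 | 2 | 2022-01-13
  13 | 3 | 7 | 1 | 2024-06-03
SELECT COUNT(*) FROM orders WHERE quantity < 3

Execution result:
5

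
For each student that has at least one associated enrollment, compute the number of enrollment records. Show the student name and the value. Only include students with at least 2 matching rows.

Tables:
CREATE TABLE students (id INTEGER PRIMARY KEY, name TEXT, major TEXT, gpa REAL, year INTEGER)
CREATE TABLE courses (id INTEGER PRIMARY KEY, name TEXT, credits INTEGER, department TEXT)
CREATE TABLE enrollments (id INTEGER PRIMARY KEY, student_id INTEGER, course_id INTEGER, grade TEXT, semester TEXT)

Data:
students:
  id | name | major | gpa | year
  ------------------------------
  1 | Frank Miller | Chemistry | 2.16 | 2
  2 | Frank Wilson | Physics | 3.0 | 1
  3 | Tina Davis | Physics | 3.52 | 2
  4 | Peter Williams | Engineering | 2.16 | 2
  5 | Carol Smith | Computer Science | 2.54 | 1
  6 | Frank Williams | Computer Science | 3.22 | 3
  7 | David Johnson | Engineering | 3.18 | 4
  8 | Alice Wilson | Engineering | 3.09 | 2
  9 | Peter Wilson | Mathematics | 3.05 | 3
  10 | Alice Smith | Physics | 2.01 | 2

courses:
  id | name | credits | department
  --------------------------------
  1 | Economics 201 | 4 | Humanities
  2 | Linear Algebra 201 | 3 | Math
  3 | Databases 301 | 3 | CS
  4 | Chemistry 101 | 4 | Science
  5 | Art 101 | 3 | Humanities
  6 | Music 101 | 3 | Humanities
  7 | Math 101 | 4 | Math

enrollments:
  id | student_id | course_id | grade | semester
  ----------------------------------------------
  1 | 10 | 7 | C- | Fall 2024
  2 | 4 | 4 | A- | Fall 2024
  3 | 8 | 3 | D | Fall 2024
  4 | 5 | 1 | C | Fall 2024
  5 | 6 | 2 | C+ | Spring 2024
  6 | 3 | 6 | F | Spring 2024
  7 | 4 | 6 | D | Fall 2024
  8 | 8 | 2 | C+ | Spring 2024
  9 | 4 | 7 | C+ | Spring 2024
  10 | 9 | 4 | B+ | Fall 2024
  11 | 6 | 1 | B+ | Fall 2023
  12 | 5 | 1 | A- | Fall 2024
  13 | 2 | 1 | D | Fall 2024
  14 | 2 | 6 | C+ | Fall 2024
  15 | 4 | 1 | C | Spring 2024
SELECT p.name, COUNT(*) AS n FROM enrollments c JOIN students p ON c.student_id = p.id GROUP BY p.id, p.name HAVING COUNT(*) >= 2

Execution result:
name | n
Frank Wilson | 2
Peter Williams | 4
Carol Smith | 2
Frank Williams | 2
Alice Wilson | 2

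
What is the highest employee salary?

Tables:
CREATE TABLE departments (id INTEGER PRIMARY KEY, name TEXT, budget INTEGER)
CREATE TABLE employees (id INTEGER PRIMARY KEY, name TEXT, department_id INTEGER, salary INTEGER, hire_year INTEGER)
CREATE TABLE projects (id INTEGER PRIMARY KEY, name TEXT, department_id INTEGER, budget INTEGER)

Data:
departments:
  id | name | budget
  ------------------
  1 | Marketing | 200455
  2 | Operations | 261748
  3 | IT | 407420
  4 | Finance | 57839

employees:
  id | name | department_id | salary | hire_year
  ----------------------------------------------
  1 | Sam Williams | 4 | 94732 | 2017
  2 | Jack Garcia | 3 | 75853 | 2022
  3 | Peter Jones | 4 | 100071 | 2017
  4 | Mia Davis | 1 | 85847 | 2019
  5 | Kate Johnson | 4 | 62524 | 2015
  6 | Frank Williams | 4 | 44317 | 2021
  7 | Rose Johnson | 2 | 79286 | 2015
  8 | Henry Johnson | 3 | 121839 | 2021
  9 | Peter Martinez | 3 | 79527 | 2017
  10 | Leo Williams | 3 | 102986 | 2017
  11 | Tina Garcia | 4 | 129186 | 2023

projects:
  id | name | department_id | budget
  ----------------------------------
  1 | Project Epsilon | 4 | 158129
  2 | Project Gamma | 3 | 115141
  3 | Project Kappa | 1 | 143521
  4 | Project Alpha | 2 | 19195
SELECT MAX(salary) FROM employees

Execution result:
129186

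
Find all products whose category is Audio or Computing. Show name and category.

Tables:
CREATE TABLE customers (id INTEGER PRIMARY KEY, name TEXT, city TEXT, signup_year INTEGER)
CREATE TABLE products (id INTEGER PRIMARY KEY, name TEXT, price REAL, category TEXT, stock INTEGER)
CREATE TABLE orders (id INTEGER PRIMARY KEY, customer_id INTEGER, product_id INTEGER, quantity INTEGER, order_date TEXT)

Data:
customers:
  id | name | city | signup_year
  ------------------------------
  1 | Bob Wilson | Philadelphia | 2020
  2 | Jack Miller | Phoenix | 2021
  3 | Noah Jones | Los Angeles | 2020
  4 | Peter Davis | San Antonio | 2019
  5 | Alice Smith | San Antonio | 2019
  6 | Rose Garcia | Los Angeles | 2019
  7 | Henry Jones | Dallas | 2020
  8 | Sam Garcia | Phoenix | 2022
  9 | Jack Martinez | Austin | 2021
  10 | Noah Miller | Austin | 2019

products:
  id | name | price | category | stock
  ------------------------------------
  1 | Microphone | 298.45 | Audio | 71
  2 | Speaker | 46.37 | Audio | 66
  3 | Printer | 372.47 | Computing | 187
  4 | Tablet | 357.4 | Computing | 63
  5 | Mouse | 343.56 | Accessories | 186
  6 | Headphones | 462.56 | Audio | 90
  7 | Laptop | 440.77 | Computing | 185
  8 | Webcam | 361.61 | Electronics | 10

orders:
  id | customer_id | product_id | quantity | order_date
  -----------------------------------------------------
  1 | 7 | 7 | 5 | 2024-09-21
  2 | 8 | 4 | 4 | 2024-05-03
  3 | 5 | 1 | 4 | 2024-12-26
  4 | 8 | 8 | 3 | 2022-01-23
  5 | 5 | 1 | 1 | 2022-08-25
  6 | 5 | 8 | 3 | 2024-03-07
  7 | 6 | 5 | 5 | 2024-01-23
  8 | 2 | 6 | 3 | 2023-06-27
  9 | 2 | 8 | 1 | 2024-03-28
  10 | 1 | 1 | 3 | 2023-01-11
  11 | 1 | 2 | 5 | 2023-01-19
SELECT name, category FROM products WHERE category IN ('Audio', 'Computing')

Execution result:
name | category
Microphone | Audio
Speaker | Audio
Printer | Computing
Tablet | Computing
Headphones | Audio
Laptop | Computing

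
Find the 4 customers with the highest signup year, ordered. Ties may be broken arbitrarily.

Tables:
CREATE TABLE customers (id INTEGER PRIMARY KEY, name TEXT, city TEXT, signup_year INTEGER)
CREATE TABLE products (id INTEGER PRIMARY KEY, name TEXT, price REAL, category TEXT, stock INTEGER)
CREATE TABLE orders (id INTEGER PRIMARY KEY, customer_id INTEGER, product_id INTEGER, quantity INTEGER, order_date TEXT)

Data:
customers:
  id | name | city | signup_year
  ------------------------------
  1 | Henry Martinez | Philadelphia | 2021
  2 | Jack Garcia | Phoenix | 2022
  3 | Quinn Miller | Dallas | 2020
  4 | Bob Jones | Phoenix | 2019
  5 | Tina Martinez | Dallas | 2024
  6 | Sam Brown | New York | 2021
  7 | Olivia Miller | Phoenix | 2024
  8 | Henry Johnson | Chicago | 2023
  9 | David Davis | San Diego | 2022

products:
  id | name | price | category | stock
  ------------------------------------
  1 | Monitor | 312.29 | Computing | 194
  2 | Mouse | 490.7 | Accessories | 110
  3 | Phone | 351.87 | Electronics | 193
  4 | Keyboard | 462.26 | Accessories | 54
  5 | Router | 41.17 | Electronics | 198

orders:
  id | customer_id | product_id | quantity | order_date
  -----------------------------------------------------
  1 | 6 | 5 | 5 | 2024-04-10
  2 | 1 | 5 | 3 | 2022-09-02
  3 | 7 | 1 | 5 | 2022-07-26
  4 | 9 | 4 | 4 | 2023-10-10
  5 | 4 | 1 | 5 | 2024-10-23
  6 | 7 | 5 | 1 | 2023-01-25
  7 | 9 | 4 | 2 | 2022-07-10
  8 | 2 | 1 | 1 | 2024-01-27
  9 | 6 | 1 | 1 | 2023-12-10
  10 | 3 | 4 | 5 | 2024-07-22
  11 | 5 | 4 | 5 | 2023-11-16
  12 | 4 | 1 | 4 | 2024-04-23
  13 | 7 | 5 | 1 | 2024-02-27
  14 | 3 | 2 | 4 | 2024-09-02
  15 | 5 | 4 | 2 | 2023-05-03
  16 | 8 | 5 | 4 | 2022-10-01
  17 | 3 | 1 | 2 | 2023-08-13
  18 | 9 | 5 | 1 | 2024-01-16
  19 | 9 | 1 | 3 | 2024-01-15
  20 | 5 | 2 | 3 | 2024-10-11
SELECT name, signup_year FROM customers ORDER BY signup_year DESC LIMIT 4

Execution result:
name | signup_year
Tina Martinez | 2024
Olivia Miller | 2024
Henry Johnson | 2023
Jack Garcia | 2022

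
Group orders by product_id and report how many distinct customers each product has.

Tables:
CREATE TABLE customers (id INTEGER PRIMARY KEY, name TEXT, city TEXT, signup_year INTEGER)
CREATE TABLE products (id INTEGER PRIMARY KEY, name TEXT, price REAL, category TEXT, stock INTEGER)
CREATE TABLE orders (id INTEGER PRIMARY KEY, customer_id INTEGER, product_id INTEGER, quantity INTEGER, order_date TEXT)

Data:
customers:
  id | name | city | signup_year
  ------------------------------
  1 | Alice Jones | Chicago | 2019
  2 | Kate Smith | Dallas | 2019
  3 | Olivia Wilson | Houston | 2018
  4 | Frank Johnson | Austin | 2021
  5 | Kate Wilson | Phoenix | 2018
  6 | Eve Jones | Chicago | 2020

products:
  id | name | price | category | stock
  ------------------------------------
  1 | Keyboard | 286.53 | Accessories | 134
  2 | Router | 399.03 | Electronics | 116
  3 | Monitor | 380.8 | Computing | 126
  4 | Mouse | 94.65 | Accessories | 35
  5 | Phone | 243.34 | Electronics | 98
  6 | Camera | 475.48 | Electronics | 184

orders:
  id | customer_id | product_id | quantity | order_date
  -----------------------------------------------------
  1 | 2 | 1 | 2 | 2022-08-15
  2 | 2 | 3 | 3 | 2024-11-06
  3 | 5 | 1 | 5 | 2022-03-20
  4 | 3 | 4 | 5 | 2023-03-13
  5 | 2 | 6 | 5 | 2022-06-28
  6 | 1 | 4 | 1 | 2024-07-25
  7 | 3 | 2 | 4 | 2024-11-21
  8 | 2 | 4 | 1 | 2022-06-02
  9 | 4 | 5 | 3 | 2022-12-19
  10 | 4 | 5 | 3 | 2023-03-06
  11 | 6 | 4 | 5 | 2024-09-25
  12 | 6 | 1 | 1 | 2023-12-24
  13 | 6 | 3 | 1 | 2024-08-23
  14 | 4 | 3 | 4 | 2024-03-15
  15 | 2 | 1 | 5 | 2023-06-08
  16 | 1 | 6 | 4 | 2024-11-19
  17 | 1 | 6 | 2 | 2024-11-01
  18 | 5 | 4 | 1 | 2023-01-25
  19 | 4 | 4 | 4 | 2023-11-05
SELECT product_id, COUNT(DISTINCT customer_id) AS distinct_customer_count FROM orders GROUP BY product_id

Execution result:
product_id | distinct_customer_count
1 | 3
2 | 1
3 | 3
4 | 6
5 | 1
6 | 2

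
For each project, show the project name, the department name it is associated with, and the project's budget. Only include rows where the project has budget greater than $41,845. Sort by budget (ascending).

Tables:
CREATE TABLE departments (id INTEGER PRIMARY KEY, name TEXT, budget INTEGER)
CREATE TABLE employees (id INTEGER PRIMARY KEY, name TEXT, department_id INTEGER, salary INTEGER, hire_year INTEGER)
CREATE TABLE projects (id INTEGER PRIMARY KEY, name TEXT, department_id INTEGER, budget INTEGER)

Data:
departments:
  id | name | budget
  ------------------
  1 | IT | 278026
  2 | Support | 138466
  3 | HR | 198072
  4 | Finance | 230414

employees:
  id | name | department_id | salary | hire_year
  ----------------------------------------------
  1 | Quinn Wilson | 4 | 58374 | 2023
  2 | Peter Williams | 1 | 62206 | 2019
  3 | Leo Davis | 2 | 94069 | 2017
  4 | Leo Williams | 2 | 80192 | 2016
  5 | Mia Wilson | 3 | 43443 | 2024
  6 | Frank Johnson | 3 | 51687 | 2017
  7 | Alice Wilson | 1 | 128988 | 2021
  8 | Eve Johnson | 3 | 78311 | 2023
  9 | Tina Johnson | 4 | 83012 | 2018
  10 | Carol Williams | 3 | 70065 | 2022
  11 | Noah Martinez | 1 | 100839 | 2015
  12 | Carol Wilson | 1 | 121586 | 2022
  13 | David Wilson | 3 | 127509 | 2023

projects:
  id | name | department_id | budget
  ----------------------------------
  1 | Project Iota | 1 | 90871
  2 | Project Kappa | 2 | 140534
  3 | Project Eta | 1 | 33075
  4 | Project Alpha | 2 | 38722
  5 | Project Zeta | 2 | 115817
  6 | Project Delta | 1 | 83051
SELECT c.name, p.name AS department, c.budget FROM projects c JOIN departments p ON c.department_id = p.id WHERE c.budget > 41845 ORDER BY c.budget ASC

Execution result:
name | department | budget
Project Delta | IT | 83051
Project Iota | IT | 90871
Project Zeta | Support | 115817
Project Kappa | Support | 140534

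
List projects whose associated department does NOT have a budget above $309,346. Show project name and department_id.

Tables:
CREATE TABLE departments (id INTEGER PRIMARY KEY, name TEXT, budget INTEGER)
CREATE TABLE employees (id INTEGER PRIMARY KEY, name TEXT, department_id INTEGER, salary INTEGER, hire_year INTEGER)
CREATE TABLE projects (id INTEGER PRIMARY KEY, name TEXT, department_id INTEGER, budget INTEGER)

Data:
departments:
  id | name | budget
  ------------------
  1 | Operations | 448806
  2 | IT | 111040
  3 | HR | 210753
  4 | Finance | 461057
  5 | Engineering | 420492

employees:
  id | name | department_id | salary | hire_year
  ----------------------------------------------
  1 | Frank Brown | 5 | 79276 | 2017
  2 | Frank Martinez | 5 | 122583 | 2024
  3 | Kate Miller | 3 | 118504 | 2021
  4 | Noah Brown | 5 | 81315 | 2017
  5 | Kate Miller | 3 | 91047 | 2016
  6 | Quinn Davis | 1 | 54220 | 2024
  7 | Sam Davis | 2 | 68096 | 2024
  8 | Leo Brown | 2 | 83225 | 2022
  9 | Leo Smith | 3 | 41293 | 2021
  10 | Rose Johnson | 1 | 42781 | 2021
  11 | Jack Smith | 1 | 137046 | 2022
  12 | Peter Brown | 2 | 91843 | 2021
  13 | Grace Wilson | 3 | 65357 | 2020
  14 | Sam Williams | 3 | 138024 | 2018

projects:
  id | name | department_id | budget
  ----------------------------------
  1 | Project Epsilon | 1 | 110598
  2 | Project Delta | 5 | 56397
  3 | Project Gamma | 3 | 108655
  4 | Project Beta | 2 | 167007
SELECT name, department_id FROM projects WHERE department_id NOT IN (SELECT id FROM departments WHERE budget > 309346)

Execution result:
name | department_id
Project Gamma | 3
Project Beta | 2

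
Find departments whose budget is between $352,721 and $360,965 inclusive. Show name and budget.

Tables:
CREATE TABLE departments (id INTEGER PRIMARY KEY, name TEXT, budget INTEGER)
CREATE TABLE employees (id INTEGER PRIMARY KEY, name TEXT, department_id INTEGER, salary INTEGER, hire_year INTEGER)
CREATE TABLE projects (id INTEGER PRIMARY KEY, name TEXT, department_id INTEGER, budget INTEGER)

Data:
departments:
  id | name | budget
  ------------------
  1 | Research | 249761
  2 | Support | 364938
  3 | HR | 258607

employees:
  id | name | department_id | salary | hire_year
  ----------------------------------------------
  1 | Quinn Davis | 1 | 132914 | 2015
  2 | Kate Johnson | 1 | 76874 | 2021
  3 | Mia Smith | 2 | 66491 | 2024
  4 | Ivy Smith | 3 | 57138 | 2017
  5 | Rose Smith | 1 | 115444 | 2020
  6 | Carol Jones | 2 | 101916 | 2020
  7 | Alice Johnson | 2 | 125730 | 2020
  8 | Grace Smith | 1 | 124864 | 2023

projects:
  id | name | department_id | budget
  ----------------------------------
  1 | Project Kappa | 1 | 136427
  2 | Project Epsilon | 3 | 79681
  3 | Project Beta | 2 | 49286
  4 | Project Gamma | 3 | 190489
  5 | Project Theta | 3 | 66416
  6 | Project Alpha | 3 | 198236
SELECT name, budget FROM departments WHERE budget BETWEEN 352721 AND 360965

Execution result:
(no rows)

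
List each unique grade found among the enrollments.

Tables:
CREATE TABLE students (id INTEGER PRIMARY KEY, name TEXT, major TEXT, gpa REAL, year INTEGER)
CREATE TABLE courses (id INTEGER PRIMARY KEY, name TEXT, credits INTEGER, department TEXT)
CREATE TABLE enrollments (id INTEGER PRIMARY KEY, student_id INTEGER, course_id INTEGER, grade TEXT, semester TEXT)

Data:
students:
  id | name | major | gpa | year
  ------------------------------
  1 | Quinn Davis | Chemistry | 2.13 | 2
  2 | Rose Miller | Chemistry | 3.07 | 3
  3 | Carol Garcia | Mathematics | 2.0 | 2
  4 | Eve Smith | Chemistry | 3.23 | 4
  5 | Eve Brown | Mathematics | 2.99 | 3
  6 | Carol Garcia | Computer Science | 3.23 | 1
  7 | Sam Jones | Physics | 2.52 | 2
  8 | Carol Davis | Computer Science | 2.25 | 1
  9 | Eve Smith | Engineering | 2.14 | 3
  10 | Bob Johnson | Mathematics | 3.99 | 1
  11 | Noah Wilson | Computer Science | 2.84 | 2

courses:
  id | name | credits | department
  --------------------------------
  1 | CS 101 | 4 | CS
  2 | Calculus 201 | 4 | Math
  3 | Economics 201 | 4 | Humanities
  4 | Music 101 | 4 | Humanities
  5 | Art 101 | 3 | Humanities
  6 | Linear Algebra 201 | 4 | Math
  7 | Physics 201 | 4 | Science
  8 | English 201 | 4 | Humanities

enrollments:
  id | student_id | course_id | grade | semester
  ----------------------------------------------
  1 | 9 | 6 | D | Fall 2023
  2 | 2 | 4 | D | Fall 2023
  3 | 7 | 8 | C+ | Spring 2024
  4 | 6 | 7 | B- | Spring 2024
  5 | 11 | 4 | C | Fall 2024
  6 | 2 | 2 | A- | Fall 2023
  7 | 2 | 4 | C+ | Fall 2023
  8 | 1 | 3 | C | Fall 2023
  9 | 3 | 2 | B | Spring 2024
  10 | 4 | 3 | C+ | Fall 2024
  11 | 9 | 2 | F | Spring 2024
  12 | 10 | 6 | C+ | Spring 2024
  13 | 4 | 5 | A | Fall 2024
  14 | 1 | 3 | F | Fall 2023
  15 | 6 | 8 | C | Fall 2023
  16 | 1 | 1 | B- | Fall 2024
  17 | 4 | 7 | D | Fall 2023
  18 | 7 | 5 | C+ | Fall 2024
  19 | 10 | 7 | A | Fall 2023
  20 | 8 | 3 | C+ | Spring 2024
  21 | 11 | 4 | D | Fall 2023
SELECT DISTINCT grade FROM enrollments

Execution result:
grade
D
C+
B-
C
A-
B
F
A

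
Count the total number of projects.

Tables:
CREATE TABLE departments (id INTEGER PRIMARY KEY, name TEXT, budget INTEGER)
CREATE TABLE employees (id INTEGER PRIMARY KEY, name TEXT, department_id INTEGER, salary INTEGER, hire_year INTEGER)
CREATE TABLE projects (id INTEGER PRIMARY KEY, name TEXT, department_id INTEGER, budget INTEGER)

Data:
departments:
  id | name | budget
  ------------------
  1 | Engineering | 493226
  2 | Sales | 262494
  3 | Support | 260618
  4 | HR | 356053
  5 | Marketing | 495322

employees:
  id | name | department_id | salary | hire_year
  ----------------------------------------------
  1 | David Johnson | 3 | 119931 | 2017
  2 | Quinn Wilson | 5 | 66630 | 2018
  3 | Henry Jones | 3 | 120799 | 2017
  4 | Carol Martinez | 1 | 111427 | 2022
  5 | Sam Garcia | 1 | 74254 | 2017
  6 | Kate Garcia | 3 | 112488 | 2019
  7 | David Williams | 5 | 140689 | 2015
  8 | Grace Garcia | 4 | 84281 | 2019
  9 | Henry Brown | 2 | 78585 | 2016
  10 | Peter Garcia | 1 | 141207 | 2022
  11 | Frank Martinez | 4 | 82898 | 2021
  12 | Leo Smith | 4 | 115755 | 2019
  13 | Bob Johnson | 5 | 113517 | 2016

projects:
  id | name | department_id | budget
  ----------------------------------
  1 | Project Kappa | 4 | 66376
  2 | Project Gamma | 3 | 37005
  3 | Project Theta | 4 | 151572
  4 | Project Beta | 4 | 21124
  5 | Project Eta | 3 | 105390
SELECT COUNT(*) FROM projects

Execution result:
5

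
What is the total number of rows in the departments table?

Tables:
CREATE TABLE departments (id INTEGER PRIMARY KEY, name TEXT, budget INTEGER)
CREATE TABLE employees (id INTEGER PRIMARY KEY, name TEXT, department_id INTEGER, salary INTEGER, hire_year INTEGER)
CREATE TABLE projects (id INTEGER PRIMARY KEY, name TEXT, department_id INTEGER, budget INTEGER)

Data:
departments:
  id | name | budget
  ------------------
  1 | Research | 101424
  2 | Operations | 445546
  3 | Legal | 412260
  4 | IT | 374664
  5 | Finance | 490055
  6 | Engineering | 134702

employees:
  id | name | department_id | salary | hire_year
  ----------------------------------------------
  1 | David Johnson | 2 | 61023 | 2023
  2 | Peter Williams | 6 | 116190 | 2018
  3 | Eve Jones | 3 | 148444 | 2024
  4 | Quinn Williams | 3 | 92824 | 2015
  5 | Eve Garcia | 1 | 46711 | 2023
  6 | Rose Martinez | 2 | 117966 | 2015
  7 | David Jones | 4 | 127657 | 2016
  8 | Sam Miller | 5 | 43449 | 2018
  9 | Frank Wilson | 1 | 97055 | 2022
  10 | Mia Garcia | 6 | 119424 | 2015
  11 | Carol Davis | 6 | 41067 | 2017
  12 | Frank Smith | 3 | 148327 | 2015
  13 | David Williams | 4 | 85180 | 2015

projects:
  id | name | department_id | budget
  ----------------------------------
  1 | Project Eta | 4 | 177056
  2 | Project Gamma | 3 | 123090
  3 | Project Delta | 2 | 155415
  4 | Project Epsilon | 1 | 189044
SELECT COUNT(*) FROM departments

Execution result:
6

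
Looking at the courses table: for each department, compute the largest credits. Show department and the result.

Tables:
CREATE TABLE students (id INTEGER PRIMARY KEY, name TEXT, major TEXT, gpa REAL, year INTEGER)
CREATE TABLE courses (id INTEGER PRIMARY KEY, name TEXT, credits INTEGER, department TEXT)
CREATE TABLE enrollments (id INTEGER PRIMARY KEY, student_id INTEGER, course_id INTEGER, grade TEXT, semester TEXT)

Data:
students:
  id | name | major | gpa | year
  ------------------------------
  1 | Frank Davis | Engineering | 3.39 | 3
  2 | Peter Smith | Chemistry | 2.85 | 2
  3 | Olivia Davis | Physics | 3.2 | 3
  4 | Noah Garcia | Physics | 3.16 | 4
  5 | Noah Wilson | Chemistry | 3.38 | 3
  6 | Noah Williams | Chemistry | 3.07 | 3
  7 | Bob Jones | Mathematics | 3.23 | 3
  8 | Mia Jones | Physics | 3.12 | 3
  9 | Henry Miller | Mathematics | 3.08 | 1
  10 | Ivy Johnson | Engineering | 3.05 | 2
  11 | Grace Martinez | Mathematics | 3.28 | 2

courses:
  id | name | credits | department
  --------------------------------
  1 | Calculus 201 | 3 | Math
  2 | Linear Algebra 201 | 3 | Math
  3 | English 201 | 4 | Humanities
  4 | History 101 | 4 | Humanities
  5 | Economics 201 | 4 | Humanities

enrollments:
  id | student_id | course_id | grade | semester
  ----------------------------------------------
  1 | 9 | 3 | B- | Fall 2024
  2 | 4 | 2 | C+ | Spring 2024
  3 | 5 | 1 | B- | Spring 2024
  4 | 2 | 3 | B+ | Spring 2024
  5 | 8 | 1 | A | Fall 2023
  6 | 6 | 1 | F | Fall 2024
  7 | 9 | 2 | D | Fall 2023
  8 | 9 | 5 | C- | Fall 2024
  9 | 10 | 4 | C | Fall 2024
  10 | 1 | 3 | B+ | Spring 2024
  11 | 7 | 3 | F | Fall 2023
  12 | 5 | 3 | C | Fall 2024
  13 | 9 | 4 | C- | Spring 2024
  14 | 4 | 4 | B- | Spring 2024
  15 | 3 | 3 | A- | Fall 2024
SELECT department, MAX(credits) AS max_credits FROM courses GROUP BY department

Execution result:
department | max_credits
Humanities | 4
Math | 3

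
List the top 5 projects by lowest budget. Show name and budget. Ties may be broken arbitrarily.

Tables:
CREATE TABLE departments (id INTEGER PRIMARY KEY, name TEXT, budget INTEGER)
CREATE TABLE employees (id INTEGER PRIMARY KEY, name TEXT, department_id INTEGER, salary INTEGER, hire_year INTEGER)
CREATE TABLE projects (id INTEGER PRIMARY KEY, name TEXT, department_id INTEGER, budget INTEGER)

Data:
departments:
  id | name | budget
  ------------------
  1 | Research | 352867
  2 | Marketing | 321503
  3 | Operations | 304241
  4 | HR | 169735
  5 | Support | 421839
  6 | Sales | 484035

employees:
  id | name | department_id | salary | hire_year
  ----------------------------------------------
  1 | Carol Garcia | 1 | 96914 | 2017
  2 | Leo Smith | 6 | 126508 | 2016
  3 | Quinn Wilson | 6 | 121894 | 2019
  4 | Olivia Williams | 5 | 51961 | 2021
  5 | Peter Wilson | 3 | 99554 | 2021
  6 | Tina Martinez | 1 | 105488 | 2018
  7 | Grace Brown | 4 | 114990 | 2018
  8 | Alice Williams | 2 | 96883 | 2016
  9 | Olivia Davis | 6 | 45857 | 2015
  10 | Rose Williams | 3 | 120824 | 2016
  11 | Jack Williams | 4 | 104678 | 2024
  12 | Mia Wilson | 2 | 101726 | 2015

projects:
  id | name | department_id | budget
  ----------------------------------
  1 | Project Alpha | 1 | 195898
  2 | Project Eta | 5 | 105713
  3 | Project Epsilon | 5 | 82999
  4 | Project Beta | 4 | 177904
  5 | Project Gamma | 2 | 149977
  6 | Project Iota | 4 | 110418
SELECT name, budget FROM projects ORDER BY budget ASC LIMIT 5

Execution result:
name | budget
Project Epsilon | 82999
Project Eta | 105713
Project Iota | 110418
Project Gamma | 149977
Project Beta | 177904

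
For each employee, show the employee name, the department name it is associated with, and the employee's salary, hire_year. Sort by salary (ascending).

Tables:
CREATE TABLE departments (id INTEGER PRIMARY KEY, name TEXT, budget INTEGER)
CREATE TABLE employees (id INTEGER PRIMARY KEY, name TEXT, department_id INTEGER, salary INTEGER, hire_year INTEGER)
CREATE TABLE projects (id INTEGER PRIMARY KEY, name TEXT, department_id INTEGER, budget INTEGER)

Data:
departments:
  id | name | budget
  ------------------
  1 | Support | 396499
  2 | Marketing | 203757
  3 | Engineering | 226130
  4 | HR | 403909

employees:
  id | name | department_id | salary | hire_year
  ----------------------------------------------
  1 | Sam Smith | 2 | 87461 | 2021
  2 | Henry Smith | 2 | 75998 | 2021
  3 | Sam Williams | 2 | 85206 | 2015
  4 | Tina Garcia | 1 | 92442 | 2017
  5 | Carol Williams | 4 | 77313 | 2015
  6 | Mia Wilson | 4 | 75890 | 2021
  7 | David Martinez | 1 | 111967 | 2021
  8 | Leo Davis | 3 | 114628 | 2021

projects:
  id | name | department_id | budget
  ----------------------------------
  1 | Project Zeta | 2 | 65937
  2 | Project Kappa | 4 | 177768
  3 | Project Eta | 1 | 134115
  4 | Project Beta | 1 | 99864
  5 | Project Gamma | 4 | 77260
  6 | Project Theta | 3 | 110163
SELECT c.name, p.name AS department, c.salary, c.hire_year FROM employees c JOIN departments p ON c.department_id = p.id ORDER BY c.salary ASC

Execution result:
name | department | salary | hire_year
Mia Wilson | HR | 75890 | 2021
Henry Smith | Marketing | 75998 | 2021
Carol Williams | HR | 77313 | 2015
Sam Williams | Marketing | 85206 | 2015
Sam Smith | Marketing | 87461 | 2021
Tina Garcia | Support | 92442 | 2017
David Martinez | Support | 111967 | 2021
Leo Davis | Engineering | 114628 | 2021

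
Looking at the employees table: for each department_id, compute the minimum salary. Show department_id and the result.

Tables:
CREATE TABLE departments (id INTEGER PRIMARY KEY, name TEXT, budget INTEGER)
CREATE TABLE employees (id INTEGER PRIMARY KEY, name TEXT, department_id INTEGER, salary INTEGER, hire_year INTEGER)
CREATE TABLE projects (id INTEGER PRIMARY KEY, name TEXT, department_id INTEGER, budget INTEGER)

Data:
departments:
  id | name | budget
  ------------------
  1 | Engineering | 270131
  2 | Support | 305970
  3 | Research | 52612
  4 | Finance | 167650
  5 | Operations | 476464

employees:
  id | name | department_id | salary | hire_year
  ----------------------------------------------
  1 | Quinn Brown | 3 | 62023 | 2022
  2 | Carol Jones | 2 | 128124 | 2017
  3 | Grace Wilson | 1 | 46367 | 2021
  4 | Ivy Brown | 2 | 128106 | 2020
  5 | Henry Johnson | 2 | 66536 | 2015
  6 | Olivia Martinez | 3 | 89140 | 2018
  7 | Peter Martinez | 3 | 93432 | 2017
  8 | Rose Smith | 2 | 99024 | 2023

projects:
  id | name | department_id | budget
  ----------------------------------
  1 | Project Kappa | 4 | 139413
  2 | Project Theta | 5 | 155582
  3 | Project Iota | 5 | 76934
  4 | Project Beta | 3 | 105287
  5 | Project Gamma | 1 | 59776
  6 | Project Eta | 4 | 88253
SELECT department_id, MIN(salary) AS min_salary FROM employees GROUP BY department_id

Execution result:
department_id | min_salary
1 | 46367
2 | 66536
3 | 62023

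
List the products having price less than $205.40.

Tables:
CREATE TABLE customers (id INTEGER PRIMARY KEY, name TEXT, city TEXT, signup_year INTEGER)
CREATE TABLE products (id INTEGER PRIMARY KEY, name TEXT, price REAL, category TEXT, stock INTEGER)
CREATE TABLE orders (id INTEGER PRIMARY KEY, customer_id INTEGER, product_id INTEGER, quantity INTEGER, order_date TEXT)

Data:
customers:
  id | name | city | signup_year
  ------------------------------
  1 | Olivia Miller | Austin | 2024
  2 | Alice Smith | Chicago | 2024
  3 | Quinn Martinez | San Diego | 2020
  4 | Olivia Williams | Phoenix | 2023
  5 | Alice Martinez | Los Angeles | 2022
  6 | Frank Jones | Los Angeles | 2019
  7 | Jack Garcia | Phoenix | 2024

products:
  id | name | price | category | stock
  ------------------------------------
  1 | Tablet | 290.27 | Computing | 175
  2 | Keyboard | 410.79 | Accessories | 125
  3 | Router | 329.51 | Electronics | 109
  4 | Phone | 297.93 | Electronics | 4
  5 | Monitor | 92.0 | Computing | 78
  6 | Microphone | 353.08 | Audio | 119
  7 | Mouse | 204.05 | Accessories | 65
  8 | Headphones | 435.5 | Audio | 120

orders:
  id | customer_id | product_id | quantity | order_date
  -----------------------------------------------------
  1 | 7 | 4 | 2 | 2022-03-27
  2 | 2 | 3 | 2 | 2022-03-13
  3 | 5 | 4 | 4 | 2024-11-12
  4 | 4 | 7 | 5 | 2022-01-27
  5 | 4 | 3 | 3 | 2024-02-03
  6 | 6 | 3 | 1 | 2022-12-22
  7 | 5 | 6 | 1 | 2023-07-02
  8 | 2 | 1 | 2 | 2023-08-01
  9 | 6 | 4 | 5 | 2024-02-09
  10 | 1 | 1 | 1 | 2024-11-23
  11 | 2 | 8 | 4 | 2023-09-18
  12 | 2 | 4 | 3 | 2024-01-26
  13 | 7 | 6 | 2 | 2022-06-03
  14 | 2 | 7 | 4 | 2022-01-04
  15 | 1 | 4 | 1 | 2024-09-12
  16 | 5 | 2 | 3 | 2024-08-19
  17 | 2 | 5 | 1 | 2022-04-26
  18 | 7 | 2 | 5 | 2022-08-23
SELECT name, price FROM products WHERE price < 205.4

Execution result:
name | price
Monitor | 92.00
Mouse | 204.05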